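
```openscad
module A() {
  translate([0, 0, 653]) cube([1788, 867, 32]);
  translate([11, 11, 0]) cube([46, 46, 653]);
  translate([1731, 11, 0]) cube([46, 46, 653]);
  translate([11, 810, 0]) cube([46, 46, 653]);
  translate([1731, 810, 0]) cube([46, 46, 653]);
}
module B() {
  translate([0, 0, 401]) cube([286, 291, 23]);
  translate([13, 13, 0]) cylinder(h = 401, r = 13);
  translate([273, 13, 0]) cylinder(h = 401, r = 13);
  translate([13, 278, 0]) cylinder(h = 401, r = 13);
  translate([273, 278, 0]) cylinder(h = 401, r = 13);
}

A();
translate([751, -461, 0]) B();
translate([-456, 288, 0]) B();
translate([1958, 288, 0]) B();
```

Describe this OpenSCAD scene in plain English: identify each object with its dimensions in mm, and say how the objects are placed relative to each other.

A is a table: top 1788 mm (x) × 867 mm (y), 32 mm thick, upper face at z = 685 mm, on four 46×46 mm square legs, each inset 11 mm from the nearest pair of top edges, running from z = 0 to the bottom of the top.

B is a four-legged stool. The seat is 286×291 mm, 23 mm thick, top at z = 424 mm. It stands on four round legs, each 26 mm in diameter, from z = 0 to the seat underside, each leg's axis is inset half a diameter from the nearest pair of seat edges (so the leg's bounding box is flush with the corner).

Three stools sit around the table at the −y, −x, +x sides.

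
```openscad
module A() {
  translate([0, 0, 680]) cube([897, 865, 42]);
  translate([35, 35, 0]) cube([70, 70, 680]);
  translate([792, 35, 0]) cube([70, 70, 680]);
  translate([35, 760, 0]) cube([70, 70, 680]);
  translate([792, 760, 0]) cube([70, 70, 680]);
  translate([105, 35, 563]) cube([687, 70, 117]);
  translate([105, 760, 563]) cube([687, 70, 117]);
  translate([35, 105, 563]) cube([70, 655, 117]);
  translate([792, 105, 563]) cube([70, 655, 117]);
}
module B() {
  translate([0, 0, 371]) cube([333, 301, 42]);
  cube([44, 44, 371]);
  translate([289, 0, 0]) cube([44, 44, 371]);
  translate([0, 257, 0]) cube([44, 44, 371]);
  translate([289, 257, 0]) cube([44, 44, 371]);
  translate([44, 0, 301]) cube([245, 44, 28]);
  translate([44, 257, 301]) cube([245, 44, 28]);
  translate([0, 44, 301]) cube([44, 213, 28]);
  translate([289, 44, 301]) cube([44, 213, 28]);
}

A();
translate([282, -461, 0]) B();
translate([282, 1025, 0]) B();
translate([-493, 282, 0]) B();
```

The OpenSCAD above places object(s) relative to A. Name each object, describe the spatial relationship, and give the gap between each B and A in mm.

Each stool's nearest face is 160 mm from the table's bounding box.

A is a table. B is a stool. Three stools sit around the table at the −y, +y, −x sides. The gap between each stool and the table is 160 mm.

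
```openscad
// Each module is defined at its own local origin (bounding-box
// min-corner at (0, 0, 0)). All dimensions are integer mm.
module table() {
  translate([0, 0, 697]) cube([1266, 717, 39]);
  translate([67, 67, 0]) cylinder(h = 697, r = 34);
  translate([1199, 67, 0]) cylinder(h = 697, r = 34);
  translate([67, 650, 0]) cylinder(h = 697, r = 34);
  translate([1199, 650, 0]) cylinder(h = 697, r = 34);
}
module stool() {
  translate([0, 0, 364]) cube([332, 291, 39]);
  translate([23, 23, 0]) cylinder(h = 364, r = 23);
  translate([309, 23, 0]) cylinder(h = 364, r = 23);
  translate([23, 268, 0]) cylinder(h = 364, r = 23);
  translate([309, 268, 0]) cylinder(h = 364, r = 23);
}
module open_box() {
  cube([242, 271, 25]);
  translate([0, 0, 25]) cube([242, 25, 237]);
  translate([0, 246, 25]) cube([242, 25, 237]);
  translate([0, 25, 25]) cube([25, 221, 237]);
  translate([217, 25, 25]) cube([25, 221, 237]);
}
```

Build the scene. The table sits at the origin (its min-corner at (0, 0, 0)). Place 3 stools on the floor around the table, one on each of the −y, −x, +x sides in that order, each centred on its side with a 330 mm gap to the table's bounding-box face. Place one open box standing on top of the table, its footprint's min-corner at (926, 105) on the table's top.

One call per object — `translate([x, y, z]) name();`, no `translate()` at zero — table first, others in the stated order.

table();
translate([467, -621, 0]) stool();
translate([-662, 213, 0]) stool();
translate([1596, 213, 0]) stool();
translate([926, 105, 736]) open_box();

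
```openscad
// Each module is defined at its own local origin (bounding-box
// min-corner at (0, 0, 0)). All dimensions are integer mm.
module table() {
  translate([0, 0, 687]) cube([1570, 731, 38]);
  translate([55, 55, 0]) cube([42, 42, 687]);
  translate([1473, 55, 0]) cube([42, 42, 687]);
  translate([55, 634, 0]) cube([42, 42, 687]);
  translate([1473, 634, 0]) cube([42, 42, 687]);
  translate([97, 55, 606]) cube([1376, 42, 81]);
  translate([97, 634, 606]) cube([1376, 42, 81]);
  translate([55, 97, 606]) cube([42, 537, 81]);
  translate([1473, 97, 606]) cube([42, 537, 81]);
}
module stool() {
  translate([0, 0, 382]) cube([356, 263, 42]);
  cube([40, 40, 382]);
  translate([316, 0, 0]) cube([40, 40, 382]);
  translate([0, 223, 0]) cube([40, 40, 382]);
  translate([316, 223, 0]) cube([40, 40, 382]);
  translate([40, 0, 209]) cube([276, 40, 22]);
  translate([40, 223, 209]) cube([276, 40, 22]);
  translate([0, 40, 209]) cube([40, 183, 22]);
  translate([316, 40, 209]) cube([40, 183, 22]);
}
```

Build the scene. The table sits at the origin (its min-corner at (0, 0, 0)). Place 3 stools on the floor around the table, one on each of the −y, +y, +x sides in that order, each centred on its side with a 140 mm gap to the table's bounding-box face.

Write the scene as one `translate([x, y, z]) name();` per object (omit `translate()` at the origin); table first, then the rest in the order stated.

table();
translate([607, -403, 0]) stool();
translate([607, 871, 0]) stool();
translate([1710, 234, 0]) stool();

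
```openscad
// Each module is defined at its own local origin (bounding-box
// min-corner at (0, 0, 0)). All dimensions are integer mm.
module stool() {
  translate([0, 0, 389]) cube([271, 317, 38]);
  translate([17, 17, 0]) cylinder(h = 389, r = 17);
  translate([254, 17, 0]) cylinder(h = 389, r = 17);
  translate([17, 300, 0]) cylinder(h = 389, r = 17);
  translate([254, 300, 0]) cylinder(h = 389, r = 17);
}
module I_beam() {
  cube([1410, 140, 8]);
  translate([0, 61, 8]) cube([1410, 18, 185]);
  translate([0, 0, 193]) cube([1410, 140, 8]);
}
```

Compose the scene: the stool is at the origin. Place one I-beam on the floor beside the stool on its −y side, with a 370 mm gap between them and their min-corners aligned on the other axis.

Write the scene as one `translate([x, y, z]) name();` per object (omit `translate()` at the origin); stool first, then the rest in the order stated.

stool();
translate([0, -510, 0]) I_beam();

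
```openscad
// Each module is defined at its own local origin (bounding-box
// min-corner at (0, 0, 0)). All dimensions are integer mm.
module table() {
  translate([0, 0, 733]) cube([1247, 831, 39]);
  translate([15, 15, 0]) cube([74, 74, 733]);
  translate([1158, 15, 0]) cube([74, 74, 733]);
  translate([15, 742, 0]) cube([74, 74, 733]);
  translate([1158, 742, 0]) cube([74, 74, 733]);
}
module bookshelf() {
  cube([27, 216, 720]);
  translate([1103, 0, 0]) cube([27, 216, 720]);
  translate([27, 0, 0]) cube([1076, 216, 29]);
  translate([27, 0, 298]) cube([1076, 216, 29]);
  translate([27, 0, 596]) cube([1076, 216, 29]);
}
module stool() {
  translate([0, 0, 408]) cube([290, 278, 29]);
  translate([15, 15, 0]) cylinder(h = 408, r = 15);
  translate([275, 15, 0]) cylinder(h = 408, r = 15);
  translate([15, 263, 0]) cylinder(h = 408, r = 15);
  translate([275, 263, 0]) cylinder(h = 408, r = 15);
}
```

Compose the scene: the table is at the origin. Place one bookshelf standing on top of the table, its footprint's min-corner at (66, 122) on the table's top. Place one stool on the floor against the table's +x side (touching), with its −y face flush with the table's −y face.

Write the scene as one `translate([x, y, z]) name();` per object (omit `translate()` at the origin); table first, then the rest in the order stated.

table();
translate([66, 122, 772]) bookshelf();
translate([1247, 0, 0]) stool();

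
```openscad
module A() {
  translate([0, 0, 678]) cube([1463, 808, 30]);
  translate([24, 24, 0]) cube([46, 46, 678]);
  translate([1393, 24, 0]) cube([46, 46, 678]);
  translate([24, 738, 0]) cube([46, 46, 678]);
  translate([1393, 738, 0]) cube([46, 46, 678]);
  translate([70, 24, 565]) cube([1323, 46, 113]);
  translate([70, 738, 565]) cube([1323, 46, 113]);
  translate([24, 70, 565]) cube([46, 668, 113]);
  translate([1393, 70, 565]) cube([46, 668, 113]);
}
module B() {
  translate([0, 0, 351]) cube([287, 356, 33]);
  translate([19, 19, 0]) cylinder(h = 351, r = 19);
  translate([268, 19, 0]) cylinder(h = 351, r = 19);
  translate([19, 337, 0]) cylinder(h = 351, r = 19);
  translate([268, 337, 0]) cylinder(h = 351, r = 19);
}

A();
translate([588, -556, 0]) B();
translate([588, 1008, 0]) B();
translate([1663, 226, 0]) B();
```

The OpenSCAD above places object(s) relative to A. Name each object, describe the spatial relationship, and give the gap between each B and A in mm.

Each stool's nearest face is 200 mm from the table's bounding box.

A is a table. B is a stool. Three stools sit around the table at the −y, +y, +x sides. The gap between each stool and the table is 200 mm.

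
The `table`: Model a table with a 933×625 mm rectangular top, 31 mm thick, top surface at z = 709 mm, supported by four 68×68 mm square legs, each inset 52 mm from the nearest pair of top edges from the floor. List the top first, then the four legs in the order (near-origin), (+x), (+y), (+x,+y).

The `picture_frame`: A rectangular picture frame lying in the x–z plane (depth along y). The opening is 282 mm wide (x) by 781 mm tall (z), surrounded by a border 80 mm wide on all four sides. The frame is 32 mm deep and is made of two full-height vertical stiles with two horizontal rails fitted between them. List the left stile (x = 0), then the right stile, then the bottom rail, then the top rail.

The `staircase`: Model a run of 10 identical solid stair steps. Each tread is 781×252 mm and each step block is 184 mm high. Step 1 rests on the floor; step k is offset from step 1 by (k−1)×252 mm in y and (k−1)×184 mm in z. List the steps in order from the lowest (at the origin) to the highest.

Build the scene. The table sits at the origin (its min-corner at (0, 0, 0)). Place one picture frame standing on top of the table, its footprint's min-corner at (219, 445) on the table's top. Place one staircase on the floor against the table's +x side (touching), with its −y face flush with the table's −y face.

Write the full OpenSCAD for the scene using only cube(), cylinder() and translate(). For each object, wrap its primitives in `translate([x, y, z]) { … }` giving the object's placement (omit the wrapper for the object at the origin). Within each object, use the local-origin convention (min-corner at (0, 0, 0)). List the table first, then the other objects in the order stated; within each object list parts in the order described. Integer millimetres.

translate([0, 0, 678]) cube([933, 625, 31]);
translate([52, 52, 0]) cube([68, 68, 678]);
translate([813, 52, 0]) cube([68, 68, 678]);
translate([52, 505, 0]) cube([68, 68, 678]);
translate([813, 505, 0]) cube([68, 68, 678]);
translate([219, 445, 709]) {
  cube([80, 32, 941]);
  translate([362, 0, 0]) cube([80, 32, 941]);
  translate([80, 0, 0]) cube([282, 32, 80]);
  translate([80, 0, 861]) cube([282, 32, 80]);
}
translate([933, 0, 0]) {
  cube([781, 252, 184]);
  translate([0, 252, 184]) cube([781, 252, 184]);
  translate([0, 504, 368]) cube([781, 252, 184]);
  translate([0, 756, 552]) cube([781, 252, 184]);
  translate([0, 1008, 736]) cube([781, 252, 184]);
  translate([0, 1260, 920]) cube([781, 252, 184]);
  translate([0, 1512, 1104]) cube([781, 252, 184]);
  translate([0, 1764, 1288]) cube([781, 252, 184]);
  translate([0, 2016, 1472]) cube([781, 252, 184]);
  translate([0, 2268, 1656]) cube([781, 252, 184]);
}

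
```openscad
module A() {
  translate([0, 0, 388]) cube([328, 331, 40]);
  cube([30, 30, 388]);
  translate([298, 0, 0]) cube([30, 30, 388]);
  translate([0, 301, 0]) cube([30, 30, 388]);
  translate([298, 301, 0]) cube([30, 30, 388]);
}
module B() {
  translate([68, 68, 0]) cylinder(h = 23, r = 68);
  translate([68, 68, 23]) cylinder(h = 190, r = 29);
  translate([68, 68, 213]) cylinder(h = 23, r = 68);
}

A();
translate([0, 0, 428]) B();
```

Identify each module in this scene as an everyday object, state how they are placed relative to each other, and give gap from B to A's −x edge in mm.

The spool's min-x is at 0; the stool's min-x is 0; gap = 0 mm.

A is a stool. B is a spool. The spool is on top of the stool. The gap from the spool to the stool's −x edge is 0 mm.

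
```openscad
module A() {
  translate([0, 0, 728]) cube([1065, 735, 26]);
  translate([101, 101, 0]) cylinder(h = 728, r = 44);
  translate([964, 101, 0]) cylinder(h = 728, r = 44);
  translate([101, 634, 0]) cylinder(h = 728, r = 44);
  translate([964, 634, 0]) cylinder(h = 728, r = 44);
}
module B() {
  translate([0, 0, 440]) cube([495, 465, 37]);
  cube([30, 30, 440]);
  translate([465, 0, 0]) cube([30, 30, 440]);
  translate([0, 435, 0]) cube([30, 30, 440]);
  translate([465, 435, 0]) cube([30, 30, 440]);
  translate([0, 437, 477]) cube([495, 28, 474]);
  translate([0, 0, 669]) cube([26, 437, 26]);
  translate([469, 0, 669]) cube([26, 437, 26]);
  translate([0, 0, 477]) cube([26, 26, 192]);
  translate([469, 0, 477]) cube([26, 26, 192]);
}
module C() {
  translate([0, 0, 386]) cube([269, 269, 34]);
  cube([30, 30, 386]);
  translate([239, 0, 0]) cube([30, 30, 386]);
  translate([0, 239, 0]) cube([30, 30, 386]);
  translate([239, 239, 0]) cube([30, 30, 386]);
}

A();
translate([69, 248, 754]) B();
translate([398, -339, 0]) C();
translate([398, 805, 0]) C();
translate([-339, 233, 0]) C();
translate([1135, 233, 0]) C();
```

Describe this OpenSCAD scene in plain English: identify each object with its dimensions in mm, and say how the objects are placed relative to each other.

A is a table with a 1065×735 mm rectangular top, 26 mm thick, top surface at z = 754 mm, supported by four round legs of 88 mm diameter, each leg's bounding box inset 57 mm from the nearest pair of top edges, running from the floor.

B is a chair: 495×465 mm seat, 37 mm thick, top at z = 477 mm, on four 30 mm square corner legs flush with the seat edges. A 28 mm thick backrest slab spans the full seat width, extending 474 mm above the seat top, its back face flush with the seat's +y edge. Two armrests of 26×26 mm section run along each side from the seat's front edge to the front of the backrest, top faces 218 mm above the seat top and outer faces flush with the seat's x-edges; a 26×26 mm post under the front of each armrest stands on the seat at the front corner.

C is a four-legged stool. The seat is 269×269 mm, 34 mm thick, top at z = 420 mm. It stands on four square legs, each 30×30 mm in cross-section, from z = 0 to the seat underside, each flush with a corner of the seat.

The chair is on top of the table. Four stools sit around the table at the −y, +y, −x, +x sides.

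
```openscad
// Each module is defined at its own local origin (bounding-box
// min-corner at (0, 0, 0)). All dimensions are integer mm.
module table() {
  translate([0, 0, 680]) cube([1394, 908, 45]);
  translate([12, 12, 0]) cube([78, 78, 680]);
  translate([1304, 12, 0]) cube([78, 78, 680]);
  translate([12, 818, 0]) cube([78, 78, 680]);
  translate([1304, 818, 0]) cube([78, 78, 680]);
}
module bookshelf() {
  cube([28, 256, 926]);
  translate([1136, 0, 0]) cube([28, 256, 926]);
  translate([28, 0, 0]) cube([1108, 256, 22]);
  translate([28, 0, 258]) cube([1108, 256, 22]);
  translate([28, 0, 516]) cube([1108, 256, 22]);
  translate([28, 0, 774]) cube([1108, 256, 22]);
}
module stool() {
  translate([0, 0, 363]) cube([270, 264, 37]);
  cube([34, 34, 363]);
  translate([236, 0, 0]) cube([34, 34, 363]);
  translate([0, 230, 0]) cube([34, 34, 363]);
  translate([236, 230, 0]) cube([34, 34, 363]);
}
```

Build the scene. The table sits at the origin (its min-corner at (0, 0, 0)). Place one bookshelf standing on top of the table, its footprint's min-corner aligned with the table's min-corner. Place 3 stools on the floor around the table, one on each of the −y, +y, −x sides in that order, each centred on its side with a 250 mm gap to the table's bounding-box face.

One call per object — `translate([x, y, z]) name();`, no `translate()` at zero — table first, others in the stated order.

table();
translate([0, 0, 725]) bookshelf();
translate([562, -514, 0]) stool();
translate([562, 1158, 0]) stool();
translate([-520, 322, 0]) stool();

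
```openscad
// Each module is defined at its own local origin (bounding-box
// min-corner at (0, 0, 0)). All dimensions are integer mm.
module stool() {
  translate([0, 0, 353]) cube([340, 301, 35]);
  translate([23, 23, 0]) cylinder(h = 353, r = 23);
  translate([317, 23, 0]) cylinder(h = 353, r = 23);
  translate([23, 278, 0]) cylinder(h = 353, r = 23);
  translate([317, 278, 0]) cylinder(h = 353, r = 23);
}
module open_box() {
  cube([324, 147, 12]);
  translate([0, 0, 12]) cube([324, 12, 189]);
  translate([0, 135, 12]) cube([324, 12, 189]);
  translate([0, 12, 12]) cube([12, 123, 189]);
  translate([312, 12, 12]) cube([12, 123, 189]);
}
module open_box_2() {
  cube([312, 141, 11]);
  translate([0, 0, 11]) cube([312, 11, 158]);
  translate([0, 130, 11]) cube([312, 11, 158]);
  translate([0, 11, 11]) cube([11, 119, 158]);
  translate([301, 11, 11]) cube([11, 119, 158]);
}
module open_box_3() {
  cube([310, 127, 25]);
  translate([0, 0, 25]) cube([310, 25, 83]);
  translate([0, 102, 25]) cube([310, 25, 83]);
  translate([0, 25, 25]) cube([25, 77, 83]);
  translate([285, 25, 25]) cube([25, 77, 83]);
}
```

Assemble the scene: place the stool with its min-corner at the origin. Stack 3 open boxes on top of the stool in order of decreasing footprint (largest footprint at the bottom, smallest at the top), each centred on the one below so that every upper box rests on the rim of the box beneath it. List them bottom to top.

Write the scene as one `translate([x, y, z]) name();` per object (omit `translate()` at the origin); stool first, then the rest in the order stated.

stool();
translate([8, 77, 388]) open_box();
translate([14, 80, 589]) open_box_2();
translate([15, 87, 758]) open_box_3();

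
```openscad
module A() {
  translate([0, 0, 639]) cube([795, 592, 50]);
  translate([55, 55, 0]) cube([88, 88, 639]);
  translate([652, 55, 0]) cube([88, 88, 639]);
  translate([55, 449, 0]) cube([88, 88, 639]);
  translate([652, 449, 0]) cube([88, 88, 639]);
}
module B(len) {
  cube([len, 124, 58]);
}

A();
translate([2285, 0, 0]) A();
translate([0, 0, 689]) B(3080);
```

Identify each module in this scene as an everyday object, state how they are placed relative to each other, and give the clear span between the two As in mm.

Second table starts at x = 2285; first ends at x = 795; clear span = 2285 − 795 = 1490 mm.

A is a table. B is a beam. A beam spans the tops of two tables. The clear span between the two tables is 1490 mm.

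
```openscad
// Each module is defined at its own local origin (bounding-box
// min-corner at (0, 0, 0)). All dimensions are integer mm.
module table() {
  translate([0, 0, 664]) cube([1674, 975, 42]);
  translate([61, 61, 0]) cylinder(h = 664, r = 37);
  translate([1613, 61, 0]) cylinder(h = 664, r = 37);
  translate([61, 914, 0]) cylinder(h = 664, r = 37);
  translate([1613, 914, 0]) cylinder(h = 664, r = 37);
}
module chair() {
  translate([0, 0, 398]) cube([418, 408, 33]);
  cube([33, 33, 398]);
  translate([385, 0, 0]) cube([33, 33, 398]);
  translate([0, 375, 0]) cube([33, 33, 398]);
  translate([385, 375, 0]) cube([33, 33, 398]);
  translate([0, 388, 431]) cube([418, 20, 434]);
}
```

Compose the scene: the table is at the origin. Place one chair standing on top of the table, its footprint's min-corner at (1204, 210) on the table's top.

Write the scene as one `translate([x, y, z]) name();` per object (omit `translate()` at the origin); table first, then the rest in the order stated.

table();
translate([1204, 210, 706]) chair();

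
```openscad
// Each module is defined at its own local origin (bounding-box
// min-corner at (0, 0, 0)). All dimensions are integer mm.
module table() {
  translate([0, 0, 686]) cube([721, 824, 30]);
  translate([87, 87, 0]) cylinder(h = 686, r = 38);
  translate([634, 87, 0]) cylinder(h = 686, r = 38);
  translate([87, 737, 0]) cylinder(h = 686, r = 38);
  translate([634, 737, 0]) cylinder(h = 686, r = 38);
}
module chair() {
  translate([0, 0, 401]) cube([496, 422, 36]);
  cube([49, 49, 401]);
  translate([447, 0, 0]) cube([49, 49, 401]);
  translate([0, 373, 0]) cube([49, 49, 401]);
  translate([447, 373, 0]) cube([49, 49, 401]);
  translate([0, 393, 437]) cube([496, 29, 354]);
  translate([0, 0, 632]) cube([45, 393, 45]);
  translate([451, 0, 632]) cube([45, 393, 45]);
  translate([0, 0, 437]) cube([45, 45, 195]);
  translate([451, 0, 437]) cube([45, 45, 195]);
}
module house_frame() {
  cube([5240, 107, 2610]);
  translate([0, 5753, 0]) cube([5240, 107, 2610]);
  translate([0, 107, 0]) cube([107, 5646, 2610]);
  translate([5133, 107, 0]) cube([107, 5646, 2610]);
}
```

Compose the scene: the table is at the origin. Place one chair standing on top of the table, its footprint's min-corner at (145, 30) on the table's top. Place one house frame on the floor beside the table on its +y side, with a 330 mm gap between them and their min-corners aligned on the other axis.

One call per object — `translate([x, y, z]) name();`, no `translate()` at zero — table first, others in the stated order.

table();
translate([145, 30, 716]) chair();
translate([0, 1154, 0]) house_frame();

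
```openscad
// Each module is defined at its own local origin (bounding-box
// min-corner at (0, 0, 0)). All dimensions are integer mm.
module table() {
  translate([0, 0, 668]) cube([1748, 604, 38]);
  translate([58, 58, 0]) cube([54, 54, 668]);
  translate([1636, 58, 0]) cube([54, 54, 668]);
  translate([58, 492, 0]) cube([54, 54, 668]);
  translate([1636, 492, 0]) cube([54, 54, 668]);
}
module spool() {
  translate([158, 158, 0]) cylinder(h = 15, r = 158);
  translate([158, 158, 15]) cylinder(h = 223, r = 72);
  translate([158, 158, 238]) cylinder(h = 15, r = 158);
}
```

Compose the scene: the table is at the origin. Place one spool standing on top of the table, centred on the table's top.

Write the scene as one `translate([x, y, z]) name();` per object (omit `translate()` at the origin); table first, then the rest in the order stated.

table();
translate([716, 144, 706]) spool();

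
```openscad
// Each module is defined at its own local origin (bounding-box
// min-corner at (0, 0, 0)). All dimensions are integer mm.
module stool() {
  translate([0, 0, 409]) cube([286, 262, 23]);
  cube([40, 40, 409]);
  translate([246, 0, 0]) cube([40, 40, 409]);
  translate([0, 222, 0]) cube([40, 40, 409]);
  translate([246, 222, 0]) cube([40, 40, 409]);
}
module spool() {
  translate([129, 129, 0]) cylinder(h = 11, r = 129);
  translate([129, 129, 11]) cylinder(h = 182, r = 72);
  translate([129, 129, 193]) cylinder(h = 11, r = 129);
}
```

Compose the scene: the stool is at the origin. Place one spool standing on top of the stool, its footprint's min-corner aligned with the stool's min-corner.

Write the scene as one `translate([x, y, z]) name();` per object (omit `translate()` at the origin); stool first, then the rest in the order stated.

stool();
translate([0, 0, 432]) spool();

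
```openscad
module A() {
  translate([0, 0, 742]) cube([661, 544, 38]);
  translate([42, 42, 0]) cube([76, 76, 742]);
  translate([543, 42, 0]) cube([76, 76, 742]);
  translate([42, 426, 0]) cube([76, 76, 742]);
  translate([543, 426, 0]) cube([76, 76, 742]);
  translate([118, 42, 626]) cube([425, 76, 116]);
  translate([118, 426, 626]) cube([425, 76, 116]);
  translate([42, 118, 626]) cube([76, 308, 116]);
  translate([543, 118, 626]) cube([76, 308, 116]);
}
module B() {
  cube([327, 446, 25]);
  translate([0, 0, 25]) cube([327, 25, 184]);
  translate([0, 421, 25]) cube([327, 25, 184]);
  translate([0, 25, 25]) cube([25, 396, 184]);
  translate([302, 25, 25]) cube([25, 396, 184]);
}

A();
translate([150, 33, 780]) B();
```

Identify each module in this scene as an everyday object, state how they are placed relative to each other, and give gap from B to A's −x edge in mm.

A is a table. B is an open box. The open box is on top of the table. The gap from the open box to the table's −x edge is 150 mm.

The open box's min-x is at 150; the table's min-x is 0; gap = 150 mm.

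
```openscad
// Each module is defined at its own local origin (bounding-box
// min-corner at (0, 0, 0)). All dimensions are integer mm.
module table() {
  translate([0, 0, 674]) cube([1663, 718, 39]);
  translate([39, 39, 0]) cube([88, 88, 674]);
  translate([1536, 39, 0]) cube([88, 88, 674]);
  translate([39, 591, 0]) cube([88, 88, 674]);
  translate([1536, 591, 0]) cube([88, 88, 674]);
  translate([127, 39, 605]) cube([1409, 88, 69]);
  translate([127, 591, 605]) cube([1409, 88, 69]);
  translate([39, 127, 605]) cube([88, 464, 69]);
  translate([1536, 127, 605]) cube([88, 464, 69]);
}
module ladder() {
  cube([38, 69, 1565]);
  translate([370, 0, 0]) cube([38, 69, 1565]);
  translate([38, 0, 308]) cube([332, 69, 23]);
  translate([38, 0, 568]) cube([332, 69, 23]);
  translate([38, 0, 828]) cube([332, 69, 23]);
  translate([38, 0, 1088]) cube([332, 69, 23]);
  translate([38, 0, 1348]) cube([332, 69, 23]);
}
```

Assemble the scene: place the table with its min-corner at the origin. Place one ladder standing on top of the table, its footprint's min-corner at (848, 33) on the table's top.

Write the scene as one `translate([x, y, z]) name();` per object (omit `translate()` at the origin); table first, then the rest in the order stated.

table();
translate([848, 33, 713]) ladder();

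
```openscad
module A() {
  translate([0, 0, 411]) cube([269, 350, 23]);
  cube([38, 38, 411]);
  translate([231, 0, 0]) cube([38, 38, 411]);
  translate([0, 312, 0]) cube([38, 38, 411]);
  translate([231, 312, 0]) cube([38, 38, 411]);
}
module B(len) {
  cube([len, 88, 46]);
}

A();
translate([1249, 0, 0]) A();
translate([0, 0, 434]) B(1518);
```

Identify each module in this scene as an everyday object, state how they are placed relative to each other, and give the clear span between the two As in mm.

A is a stool. B is a beam. A beam spans the tops of two stools. The clear span between the two stools is 980 mm.

Second stool starts at x = 1249; first ends at x = 269; clear span = 1249 − 269 = 980 mm.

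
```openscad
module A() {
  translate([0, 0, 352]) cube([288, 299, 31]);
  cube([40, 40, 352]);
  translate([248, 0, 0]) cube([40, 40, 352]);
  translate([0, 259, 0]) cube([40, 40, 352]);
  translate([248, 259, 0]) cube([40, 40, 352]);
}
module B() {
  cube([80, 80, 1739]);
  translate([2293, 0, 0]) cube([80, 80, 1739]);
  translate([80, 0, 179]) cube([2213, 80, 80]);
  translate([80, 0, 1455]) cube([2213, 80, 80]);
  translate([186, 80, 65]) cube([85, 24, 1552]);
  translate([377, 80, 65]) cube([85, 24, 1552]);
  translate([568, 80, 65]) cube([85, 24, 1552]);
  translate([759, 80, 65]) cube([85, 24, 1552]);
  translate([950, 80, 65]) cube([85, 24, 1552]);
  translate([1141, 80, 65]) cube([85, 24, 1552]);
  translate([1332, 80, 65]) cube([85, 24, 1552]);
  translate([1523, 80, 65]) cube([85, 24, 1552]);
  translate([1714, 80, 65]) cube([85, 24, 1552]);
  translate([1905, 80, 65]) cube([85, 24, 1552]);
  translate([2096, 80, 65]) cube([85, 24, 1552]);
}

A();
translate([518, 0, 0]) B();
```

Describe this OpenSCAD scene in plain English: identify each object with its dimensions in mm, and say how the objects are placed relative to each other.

A is a four-legged stool. The seat is 288×299 mm, 31 mm thick, top at z = 383 mm. It stands on four square legs, each 40×40 mm in cross-section, from z = 0 to the seat underside, each flush with a corner of the seat.

B is a fence section. Two 80×80 mm posts, 1739 mm tall, stand on the floor with a clear span of 2213 mm between their inner faces. Two horizontal rails of 80×80 mm section span the gap between the posts with their undersides at z = 179 mm and z = 1455 mm, flush with the posts' −y face. 11 pickets, each 85 mm wide, 24 mm thick and 1552 mm tall, are fixed to the +y face of the rails with their bottoms at z = 65 mm, evenly spaced across the span with equal gaps (rounded down to the nearest mm) at the −x end and between each pair — any rounding remainder accumulates at the +x end.

The fence section is on the floor beside the stool on its +x side.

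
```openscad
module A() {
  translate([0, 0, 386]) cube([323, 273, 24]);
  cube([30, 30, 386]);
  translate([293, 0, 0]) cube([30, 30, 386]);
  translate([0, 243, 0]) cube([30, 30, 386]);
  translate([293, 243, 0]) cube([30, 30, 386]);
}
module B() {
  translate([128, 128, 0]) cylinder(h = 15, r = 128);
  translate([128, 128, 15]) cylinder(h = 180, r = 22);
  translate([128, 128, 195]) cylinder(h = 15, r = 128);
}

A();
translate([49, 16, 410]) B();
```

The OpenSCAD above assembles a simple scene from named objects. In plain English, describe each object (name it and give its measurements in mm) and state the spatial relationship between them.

A is a four-legged stool. The seat is a 323×273×24 mm slab whose top surface is at z = 410 mm; four square legs, each 30×30 mm in cross-section, run from the floor (z = 0) to the underside of the seat, each flush with a corner of the seat.

B is a spool: two coaxial disc flanges of radius 128 mm and thickness 15 mm, joined by a core cylinder of radius 22 mm and height 180 mm. The lower flange rests on z = 0 and the three cylinders share a vertical axis.

The spool is on top of the stool.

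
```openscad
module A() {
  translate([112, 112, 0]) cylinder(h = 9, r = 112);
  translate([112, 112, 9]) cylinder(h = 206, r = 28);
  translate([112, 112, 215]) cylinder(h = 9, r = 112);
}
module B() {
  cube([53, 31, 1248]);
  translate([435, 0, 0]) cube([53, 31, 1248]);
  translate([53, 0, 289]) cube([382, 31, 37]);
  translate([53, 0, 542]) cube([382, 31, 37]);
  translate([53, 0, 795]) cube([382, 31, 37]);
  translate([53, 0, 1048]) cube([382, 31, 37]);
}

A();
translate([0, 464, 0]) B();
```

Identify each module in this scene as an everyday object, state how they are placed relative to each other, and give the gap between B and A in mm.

The ladder's nearest face is 240 mm from the spool's +y face.

A is a spool. B is a ladder. The ladder is on the floor beside the spool on its +y side. The gap between the ladder and the spool is 240 mm.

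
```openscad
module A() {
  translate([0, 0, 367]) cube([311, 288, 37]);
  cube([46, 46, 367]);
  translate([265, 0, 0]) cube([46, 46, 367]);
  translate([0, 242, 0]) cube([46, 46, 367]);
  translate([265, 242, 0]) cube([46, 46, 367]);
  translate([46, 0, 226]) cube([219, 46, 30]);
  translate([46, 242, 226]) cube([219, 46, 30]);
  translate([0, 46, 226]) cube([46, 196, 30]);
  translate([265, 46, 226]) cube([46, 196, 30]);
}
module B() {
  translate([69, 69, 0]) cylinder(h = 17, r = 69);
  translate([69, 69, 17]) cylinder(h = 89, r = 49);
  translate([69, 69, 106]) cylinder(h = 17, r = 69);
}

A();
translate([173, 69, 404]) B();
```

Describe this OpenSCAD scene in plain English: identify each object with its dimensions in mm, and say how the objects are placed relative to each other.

A is a four-legged stool. The seat is a 311×288×37 mm slab whose top surface is at z = 404 mm; four square legs, each 46×46 mm in cross-section, run from the floor (z = 0) to the underside of the seat, each flush with a corner of the seat. Four stretchers, 46 mm wide and 30 mm tall, connect adjacent legs with their undersides at z = 226 mm, each running between the inner faces of the legs it joins and aligned with the legs' outer faces on the other axis.

B is a spool: two coaxial disc flanges of radius 69 mm and thickness 17 mm, joined by a core cylinder of radius 49 mm and height 89 mm. The lower flange rests on z = 0 and the three cylinders share a vertical axis.

The spool is on top of the stool.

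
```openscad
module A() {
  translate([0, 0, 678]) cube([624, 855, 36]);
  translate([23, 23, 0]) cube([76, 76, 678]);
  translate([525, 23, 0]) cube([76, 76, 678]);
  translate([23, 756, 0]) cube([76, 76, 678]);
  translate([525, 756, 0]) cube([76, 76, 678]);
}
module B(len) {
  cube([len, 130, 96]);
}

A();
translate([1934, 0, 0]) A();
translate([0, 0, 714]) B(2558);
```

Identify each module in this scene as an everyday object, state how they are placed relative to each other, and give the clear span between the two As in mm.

A is a table. B is a beam. A beam spans the tops of two tables. The clear span between the two tables is 1310 mm.

Second table starts at x = 1934; first ends at x = 624; clear span = 1934 − 624 = 1310 mm.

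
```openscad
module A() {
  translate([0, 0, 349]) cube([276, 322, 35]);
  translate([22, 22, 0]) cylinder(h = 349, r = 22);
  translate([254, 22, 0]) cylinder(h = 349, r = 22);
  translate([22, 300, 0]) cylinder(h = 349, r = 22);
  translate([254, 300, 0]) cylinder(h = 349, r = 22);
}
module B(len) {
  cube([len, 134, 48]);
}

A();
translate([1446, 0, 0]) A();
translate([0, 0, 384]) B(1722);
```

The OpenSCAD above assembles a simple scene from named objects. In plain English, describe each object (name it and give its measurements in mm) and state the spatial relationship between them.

A is a simple wooden stool: a rectangular seat 276 mm (x) by 322 mm (y), 35 mm thick, top face at z = 384 mm, on four round legs, each 44 mm in diameter. The legs rest on z = 0, each leg's axis is inset half a diameter from the nearest pair of seat edges (so the leg's bounding box is flush with the corner).

B is a rectangular beam 1722 mm long (x), 134 mm deep (y), 48 mm thick (z).

The beam spans the tops of two stools placed 1170 mm apart, resting at z = 384 mm.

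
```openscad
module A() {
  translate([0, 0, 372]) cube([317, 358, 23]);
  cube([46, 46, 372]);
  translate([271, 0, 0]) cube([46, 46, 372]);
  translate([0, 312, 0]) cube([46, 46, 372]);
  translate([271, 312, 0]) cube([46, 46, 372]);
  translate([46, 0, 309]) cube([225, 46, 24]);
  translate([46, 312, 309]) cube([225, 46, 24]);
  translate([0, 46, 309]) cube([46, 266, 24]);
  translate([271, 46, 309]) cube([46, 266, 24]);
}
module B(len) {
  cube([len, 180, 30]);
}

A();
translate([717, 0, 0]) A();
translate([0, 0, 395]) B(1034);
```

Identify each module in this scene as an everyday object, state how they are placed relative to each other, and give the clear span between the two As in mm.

Second stool starts at x = 717; first ends at x = 317; clear span = 717 − 317 = 400 mm.

A is a stool. B is a beam. A beam spans the tops of two stools. The clear span between the two stools is 400 mm.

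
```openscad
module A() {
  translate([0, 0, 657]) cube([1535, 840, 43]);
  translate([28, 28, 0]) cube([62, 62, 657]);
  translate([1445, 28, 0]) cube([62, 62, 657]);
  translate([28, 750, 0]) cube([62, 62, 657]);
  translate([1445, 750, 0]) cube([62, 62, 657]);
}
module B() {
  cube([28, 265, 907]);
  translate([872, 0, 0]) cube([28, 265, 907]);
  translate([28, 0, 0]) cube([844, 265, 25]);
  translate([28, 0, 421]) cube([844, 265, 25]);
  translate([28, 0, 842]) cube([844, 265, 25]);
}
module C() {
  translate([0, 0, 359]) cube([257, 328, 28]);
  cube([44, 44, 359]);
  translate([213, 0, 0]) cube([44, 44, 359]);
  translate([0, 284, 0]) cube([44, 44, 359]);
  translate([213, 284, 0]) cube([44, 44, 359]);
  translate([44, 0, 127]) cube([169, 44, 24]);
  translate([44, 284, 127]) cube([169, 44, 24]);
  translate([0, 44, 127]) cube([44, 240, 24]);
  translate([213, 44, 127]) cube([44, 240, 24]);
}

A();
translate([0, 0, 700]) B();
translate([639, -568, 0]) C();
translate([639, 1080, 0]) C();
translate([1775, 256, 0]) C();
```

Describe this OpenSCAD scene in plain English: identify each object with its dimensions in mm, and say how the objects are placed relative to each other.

A is a rectangular dining table. The top is 1535×840×43 mm with its upper surface at z = 700 mm. It stands on four 62×62 mm square legs, each inset 28 mm from the nearest pair of top edges, running from the floor to the underside of the top.

B is a bookshelf 900 mm wide overall, 265 mm deep and 907 mm tall. The two sides are 28 mm thick vertical panels. 3 horizontal shelves of 25 mm thickness span between the inner faces of the sides; the lowest shelf sits on the floor and shelves are stacked with a clear vertical gap of 396 mm between each pair.

C is a four-legged stool. The seat is 257×328 mm, 28 mm thick, top at z = 387 mm. It stands on four square legs, each 44×44 mm in cross-section, from z = 0 to the seat underside, each flush with a corner of the seat. Four stretchers, 44 mm wide and 24 mm tall, connect adjacent legs with their undersides at z = 127 mm, each running between the inner faces of the legs it joins and aligned with the legs' outer faces on the other axis.

The bookshelf is on top of the table. Three stools sit around the table at the −y, +y, +x sides.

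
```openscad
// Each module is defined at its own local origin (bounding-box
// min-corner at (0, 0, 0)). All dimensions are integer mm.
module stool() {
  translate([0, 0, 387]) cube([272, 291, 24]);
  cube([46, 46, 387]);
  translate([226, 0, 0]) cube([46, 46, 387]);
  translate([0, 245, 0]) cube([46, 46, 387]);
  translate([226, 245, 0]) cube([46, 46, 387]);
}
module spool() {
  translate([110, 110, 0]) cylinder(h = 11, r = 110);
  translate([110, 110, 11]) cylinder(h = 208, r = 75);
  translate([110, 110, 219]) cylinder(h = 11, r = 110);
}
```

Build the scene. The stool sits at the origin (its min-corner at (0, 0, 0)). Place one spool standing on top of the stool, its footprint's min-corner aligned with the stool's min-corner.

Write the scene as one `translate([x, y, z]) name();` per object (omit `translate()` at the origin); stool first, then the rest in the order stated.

stool();
translate([0, 0, 411]) spool();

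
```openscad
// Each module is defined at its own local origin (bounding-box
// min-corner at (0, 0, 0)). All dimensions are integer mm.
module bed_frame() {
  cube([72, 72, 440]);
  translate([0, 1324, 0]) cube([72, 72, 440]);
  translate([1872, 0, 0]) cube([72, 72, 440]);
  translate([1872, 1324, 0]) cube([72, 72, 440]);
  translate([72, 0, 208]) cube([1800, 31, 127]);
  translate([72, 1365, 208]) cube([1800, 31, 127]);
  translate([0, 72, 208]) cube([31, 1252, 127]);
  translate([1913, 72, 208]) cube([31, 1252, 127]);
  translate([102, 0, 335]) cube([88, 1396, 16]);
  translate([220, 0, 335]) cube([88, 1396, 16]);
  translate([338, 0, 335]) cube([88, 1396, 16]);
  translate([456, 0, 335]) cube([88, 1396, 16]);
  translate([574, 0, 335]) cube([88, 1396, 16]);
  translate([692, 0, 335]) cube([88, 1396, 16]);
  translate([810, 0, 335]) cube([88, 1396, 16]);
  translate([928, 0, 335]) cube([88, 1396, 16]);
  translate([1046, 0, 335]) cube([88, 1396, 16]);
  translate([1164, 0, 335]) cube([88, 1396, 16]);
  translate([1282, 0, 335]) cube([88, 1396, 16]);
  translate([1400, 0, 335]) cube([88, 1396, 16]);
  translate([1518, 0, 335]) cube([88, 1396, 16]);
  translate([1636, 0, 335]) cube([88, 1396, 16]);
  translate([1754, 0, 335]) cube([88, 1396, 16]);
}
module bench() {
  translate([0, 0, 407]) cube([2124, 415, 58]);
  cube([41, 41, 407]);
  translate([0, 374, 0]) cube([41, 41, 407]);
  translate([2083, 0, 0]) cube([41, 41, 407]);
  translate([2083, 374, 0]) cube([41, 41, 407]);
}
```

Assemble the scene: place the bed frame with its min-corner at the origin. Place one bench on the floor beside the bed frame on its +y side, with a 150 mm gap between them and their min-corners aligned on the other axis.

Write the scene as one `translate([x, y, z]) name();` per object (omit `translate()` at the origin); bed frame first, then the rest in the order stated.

bed_frame();
translate([0, 1546, 0]) bench();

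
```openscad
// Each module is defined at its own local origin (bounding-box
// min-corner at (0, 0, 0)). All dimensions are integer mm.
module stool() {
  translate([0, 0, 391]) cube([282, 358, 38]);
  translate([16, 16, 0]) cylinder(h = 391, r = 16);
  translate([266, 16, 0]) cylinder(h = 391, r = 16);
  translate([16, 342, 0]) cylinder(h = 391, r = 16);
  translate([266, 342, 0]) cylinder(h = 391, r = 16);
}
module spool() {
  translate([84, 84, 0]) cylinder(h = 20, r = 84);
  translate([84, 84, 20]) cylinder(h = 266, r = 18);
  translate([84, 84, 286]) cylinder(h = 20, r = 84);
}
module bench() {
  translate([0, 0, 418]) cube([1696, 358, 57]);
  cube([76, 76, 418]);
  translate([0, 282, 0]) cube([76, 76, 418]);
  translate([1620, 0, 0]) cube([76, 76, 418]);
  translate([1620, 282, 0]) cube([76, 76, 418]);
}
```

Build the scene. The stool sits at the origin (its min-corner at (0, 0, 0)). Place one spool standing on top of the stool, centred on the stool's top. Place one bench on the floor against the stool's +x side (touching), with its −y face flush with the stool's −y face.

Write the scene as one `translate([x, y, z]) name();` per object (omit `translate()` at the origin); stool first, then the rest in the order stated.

stool();
translate([57, 95, 429]) spool();
translate([282, 0, 0]) bench();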